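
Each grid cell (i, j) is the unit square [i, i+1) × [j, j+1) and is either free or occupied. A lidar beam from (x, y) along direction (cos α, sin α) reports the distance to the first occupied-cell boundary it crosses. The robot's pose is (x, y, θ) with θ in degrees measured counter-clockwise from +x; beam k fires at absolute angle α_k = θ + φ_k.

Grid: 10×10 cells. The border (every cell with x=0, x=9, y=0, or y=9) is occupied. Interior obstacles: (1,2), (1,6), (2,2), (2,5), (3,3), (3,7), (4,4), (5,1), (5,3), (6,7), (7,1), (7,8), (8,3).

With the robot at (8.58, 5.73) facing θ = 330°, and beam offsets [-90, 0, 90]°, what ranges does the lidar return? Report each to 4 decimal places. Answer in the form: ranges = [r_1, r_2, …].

beam 1: φ=-90°, α=240°
  dir = (cos 240°, sin 240°) = (-0.5000, -0.8660); from cell (8,5)
  next x-line at t=1.1600, next y-line at t=0.8429; Δt_x=2.0000, Δt_y=1.1547
    y: enter (8,4) at t=0.8429
    x: enter (7,4) at t=1.1600
    y: enter (7,3) at t=1.9976
    y: enter (7,2) at t=3.1523
    x: enter (6,2) at t=3.1600
    y: enter (6,1) at t=4.3070
    x: enter (5,1) at t=5.1600 ← occupied
  → r_1 = 5.1600
beam 2: φ=0°, α=330°
  dir = (cos 330°, sin 330°) = (0.8660, -0.5000); from cell (8,5)
  next x-line at t=0.4850, next y-line at t=1.4600; Δt_x=1.1547, Δt_y=2.0000
    x: enter (9,5) at t=0.4850 ← occupied
  → r_2 = 0.4850
beam 3: φ=90°, α=60°
  dir = (cos 60°, sin 60°) = (0.5000, 0.8660); from cell (8,5)
  next x-line at t=0.8400, next y-line at t=0.3118; Δt_x=2.0000, Δt_y=1.1547
    y: enter (8,6) at t=0.3118
    x: enter (9,6) at t=0.8400 ← occupied
  → r_3 = 0.8400

ranges = [5.1600, 0.4850, 0.8400]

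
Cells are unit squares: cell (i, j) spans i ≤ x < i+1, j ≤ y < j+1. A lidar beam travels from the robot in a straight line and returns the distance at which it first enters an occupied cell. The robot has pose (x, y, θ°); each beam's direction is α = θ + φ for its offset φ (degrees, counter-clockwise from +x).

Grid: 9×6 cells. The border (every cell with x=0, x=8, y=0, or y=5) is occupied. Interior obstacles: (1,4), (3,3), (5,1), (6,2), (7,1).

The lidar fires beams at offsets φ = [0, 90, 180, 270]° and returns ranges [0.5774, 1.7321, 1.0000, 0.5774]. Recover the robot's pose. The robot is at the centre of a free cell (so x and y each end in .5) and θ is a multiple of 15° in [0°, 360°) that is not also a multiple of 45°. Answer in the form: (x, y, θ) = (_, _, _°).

(x, y, θ) = (4.5, 1.5, 30°)

Candidates: 23 free-cell centres × 16 headings = 368 poses. Raycast each; keep the one whose scan matches to 4 dp.
  (6.5, 4.5, 150°): beam 1 = 1.0000 ≠ 0.5774 ✗
  (4.5, 2.5, 15°): beam 1 = 1.5529 ≠ 0.5774 ✗
  (4.5, 2.5, 300°): beam 1 = 1.0000 ≠ 0.5774 ✗
  (6.5, 3.5, 210°): beam 1 = 5.0000 ≠ 0.5774 ✗
  (1.5, 2.5, 165°): beam 1 = 0.5176 ≠ 0.5774 ✗
  …
  (4.5, 1.5, 30°): r_1=0.5774, r_2=1.7321, r_3=1.0000, r_4=0.5774 — all match ✓
Only this pose fits every beam.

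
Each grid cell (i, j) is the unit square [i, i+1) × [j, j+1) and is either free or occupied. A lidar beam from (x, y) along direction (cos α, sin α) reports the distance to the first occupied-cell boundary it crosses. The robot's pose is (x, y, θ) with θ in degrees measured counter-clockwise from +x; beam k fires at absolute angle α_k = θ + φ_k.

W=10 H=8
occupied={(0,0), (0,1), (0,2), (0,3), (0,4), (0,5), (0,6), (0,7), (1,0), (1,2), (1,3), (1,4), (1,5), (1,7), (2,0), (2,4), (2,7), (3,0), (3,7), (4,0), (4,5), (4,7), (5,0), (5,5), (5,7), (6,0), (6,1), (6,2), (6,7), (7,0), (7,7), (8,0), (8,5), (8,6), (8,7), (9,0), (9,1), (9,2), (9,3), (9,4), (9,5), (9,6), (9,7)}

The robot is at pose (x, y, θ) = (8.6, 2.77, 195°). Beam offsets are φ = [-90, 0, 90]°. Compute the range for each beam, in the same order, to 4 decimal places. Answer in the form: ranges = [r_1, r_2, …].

beam 1: φ=-90°, α=105°
  dir = (cos 105°, sin 105°) = (-0.2588, 0.9659); from cell (8,2)
  next x-line at t=2.3182, next y-line at t=0.2381; Δt_x=3.8637, Δt_y=1.0353
    y: enter (8,3) at t=0.2381
    y: enter (8,4) at t=1.2734
    y: enter (8,5) at t=2.3087 ← occupied
  → r_1 = 2.3087
beam 2: φ=0°, α=195°
  dir = (cos 195°, sin 195°) = (-0.9659, -0.2588); from cell (8,2)
  next x-line at t=0.6212, next y-line at t=2.9751; Δt_x=1.0353, Δt_y=3.8637
    x: enter (7,2) at t=0.6212
    x: enter (6,2) at t=1.6564 ← occupied
  → r_2 = 1.6564
beam 3: φ=90°, α=285°
  dir = (cos 285°, sin 285°) = (0.2588, -0.9659); from cell (8,2)
  next x-line at t=1.5455, next y-line at t=0.7972; Δt_x=3.8637, Δt_y=1.0353
    y: enter (8,1) at t=0.7972
    x: enter (9,1) at t=1.5455 ← occupied
  → r_3 = 1.5455

ranges = [2.3087, 1.6564, 1.5455]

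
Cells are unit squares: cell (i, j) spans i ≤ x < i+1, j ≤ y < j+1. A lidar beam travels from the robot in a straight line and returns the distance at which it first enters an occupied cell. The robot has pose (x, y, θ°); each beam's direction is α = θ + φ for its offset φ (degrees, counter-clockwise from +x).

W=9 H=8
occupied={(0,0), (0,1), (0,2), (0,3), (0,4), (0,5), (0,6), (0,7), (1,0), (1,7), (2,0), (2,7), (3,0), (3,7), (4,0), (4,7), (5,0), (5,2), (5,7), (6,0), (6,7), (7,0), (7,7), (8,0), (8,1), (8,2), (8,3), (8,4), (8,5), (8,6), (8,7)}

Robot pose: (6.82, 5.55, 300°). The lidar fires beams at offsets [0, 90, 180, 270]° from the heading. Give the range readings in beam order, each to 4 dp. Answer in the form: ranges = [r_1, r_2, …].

beam 1: φ=0°, α=300°
  dir = (cos 300°, sin 300°) = (0.5000, -0.8660); from cell (6,5)
  next x-line at t=0.3600, next y-line at t=0.6351; Δt_x=2.0000, Δt_y=1.1547
    x: enter (7,5) at t=0.3600
    y: enter (7,4) at t=0.6351
    y: enter (7,3) at t=1.7898
    x: enter (8,3) at t=2.3600 ← occupied
  → r_1 = 2.3600
beam 2: φ=90°, α=30°
  dir = (cos 30°, sin 30°) = (0.8660, 0.5000); from cell (6,5)
  next x-line at t=0.2078, next y-line at t=0.9000; Δt_x=1.1547, Δt_y=2.0000
    x: enter (7,5) at t=0.2078
    y: enter (7,6) at t=0.9000
    x: enter (8,6) at t=1.3625 ← occupied
  → r_2 = 1.3625
beam 3: φ=180°, α=120°
  dir = (cos 120°, sin 120°) = (-0.5000, 0.8660); from cell (6,5)
  next x-line at t=1.6400, next y-line at t=0.5196; Δt_x=2.0000, Δt_y=1.1547
    y: enter (6,6) at t=0.5196
    x: enter (5,6) at t=1.6400
    y: enter (5,7) at t=1.6743 ← occupied
  → r_3 = 1.6743
beam 4: φ=270°, α=210°
  dir = (cos 210°, sin 210°) = (-0.8660, -0.5000); from cell (6,5)
  next x-line at t=0.9469, next y-line at t=1.1000; Δt_x=1.1547, Δt_y=2.0000
    x: enter (5,5) at t=0.9469
    y: enter (5,4) at t=1.1000
    x: enter (4,4) at t=2.1016
    y: enter (4,3) at t=3.1000
    x: enter (3,3) at t=3.2563
    x: enter (2,3) at t=4.4110
    y: enter (2,2) at t=5.1000
    x: enter (1,2) at t=5.5657
    x: enter (0,2) at t=6.7204 ← occupied
  → r_4 = 6.7204

ranges = [2.3600, 1.3625, 1.6743, 6.7204]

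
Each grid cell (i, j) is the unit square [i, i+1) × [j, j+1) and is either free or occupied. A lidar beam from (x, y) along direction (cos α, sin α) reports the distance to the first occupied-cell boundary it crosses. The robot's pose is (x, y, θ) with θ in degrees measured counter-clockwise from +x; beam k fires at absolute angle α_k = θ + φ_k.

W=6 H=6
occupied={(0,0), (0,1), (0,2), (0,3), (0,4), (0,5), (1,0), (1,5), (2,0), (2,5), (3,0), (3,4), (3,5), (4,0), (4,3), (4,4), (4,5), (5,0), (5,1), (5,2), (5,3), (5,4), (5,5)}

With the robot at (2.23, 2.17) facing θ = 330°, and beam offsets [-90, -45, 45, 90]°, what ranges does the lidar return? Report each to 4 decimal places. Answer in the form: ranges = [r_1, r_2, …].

ranges = [1.3510, 1.2113, 2.8677, 2.1131]

beam 1: φ=-90°, α=240°
  d=(-0.5000,-0.8660)  start (2,2)  tX=0.4600 tY=0.1963  stride 1/|dx|=2.0000 1/|dy|=1.1547
    cross y-line → (2,1), t=0.1963
    cross x-line → (1,1), t=0.4600
    cross y-line → (1,0), t=1.3510 (wall)
  → r_1 = 1.3510
beam 2: φ=-45°, α=285°
  d=(0.2588,-0.9659)  start (2,2)  tX=2.9751 tY=0.1760  stride 1/|dx|=3.8637 1/|dy|=1.0353
    cross y-line → (2,1), t=0.1760
    cross y-line → (2,0), t=1.2113 (wall)
  → r_2 = 1.2113
beam 3: φ=45°, α=15°
  d=(0.9659,0.2588)  start (2,2)  tX=0.7972 tY=3.2069  stride 1/|dx|=1.0353 1/|dy|=3.8637
    cross x-line → (3,2), t=0.7972
    cross x-line → (4,2), t=1.8324
    cross x-line → (5,2), t=2.8677 (wall)
  → r_3 = 2.8677
beam 4: φ=90°, α=60°
  d=(0.5000,0.8660)  start (2,2)  tX=1.5400 tY=0.9584  stride 1/|dx|=2.0000 1/|dy|=1.1547
    cross y-line → (2,3), t=0.9584
    cross x-line → (3,3), t=1.5400
    cross y-line → (3,4), t=2.1131 (wall)
  → r_4 = 2.1131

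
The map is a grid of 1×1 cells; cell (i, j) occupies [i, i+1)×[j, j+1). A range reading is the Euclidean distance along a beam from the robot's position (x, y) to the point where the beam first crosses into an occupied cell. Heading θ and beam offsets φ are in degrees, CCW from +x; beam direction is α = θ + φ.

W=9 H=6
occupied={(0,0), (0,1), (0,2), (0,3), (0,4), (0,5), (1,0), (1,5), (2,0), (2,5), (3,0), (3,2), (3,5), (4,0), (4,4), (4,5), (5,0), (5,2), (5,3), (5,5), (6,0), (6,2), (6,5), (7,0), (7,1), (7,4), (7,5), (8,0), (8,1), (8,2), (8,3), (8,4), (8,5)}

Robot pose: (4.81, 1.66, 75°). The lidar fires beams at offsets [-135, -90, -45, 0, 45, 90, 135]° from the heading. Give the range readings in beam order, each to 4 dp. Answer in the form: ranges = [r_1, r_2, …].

ranges = [0.7621, 2.2673, 0.6800, 0.7341, 3.8567, 1.3137, 1.3200]

beam 1: φ=-135°, α=300°
  dir = (cos 300°, sin 300°) = (0.5000, -0.8660); from cell (4,1)
  next x-line at t=0.3800, next y-line at t=0.7621; Δt_x=2.0000, Δt_y=1.1547
    x: enter (5,1) at t=0.3800
    y: enter (5,0) at t=0.7621 ← occupied
  → r_1 = 0.7621
beam 2: φ=-90°, α=345°
  dir = (cos 345°, sin 345°) = (0.9659, -0.2588); from cell (4,1)
  next x-line at t=0.1967, next y-line at t=2.5500; Δt_x=1.0353, Δt_y=3.8637
    x: enter (5,1) at t=0.1967
    x: enter (6,1) at t=1.2320
    x: enter (7,1) at t=2.2673 ← occupied
  → r_2 = 2.2673
beam 3: φ=-45°, α=30°
  dir = (cos 30°, sin 30°) = (0.8660, 0.5000); from cell (4,1)
  next x-line at t=0.2194, next y-line at t=0.6800; Δt_x=1.1547, Δt_y=2.0000
    x: enter (5,1) at t=0.2194
    y: enter (5,2) at t=0.6800 ← occupied
  → r_3 = 0.6800
beam 4: φ=0°, α=75°
  dir = (cos 75°, sin 75°) = (0.2588, 0.9659); from cell (4,1)
  next x-line at t=0.7341, next y-line at t=0.3520; Δt_x=3.8637, Δt_y=1.0353
    y: enter (4,2) at t=0.3520
    x: enter (5,2) at t=0.7341 ← occupied
  → r_4 = 0.7341
beam 5: φ=45°, α=120°
  dir = (cos 120°, sin 120°) = (-0.5000, 0.8660); from cell (4,1)
  next x-line at t=1.6200, next y-line at t=0.3926; Δt_x=2.0000, Δt_y=1.1547
    y: enter (4,2) at t=0.3926
    y: enter (4,3) at t=1.5473
    x: enter (3,3) at t=1.6200
    y: enter (3,4) at t=2.7020
    x: enter (2,4) at t=3.6200
    y: enter (2,5) at t=3.8567 ← occupied
  → r_5 = 3.8567
beam 6: φ=90°, α=165°
  dir = (cos 165°, sin 165°) = (-0.9659, 0.2588); from cell (4,1)
  next x-line at t=0.8386, next y-line at t=1.3137; Δt_x=1.0353, Δt_y=3.8637
    x: enter (3,1) at t=0.8386
    y: enter (3,2) at t=1.3137 ← occupied
  → r_6 = 1.3137
beam 7: φ=135°, α=210°
  dir = (cos 210°, sin 210°) = (-0.8660, -0.5000); from cell (4,1)
  next x-line at t=0.9353, next y-line at t=1.3200; Δt_x=1.1547, Δt_y=2.0000
    x: enter (3,1) at t=0.9353
    y: enter (3,0) at t=1.3200 ← occupied
  → r_7 = 1.3200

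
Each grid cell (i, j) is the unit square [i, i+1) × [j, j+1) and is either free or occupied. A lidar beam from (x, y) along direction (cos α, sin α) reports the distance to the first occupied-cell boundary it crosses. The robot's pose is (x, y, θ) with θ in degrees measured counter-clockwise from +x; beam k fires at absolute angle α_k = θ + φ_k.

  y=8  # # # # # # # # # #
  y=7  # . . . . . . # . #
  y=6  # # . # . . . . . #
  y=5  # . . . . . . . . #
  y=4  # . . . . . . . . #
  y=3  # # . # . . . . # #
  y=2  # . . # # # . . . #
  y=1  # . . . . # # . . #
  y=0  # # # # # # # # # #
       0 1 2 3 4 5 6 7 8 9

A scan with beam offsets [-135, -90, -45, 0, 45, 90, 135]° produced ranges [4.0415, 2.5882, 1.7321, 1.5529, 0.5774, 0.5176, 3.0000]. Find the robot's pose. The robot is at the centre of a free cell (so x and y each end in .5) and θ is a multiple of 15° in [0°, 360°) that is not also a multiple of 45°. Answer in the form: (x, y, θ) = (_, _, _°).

Candidates: 45 free-cell centres × 16 headings = 720 poses. Raycast each; keep the one whose scan matches to 4 dp.
  (8.5, 6.5, 240°): beam 1 = 1.5529 ≠ 4.0415 ✗
  (2.5, 4.5, 30°): beam 1 = 3.6235 ≠ 4.0415 ✗
  (6.5, 5.5, 330°): beam 1 = 5.6940 ≠ 4.0415 ✗
  …
  (7.5, 6.5, 15°): r_1=4.0415, r_2=2.5882, r_3=1.7321, r_4=1.5529, r_5=0.5774, r_6=0.5176, r_7=3.0000 — all match ✓
Unique over the lattice → pose = (7.5, 6.5, 15°).

(x, y, θ) = (7.5, 6.5, 15°)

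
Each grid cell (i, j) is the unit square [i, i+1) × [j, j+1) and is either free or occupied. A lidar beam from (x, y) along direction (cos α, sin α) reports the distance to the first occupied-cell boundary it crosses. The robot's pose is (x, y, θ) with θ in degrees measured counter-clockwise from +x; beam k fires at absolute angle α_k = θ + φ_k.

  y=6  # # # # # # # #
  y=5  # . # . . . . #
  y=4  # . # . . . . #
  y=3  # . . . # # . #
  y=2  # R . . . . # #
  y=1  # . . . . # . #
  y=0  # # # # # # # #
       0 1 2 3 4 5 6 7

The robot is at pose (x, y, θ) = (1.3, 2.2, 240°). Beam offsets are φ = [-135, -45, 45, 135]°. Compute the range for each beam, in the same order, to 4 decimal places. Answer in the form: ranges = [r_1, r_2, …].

beam 1: φ=-135°, α=105°
  dir = (cos 105°, sin 105°) = (-0.2588, 0.9659); from cell (1,2)
  next x-line at t=1.1591, next y-line at t=0.8282; Δt_x=3.8637, Δt_y=1.0353
    y: enter (1,3) at t=0.8282
    x: enter (0,3) at t=1.1591 ← occupied
  → r_1 = 1.1591
beam 2: φ=-45°, α=195°
  dir = (cos 195°, sin 195°) = (-0.9659, -0.2588); from cell (1,2)
  next x-line at t=0.3106, next y-line at t=0.7727; Δt_x=1.0353, Δt_y=3.8637
    x: enter (0,2) at t=0.3106 ← occupied
  → r_2 = 0.3106
beam 3: φ=45°, α=285°
  dir = (cos 285°, sin 285°) = (0.2588, -0.9659); from cell (1,2)
  next x-line at t=2.7046, next y-line at t=0.2071; Δt_x=3.8637, Δt_y=1.0353
    y: enter (1,1) at t=0.2071
    y: enter (1,0) at t=1.2423 ← occupied
  → r_3 = 1.2423
beam 4: φ=135°, α=15°
  dir = (cos 15°, sin 15°) = (0.9659, 0.2588); from cell (1,2)
  next x-line at t=0.7247, next y-line at t=3.0910; Δt_x=1.0353, Δt_y=3.8637
    x: enter (2,2) at t=0.7247
    x: enter (3,2) at t=1.7600
    x: enter (4,2) at t=2.7952
    y: enter (4,3) at t=3.0910 ← occupied
  → r_4 = 3.0910

ranges = [1.1591, 0.3106, 1.2423, 3.0910]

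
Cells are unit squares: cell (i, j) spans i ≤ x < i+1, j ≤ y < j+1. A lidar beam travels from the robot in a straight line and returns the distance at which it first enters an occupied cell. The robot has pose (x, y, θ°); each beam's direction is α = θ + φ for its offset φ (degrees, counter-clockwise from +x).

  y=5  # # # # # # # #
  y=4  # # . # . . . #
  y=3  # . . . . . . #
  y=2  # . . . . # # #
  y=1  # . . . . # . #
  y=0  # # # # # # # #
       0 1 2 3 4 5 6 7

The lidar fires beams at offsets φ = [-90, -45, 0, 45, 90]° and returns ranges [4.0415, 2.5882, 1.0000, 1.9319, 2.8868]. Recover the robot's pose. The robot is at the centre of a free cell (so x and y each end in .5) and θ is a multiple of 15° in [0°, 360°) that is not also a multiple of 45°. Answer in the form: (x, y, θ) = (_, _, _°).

Enumerate (i+0.5, j+0.5, θ) over the 19 free cells and 16 admissible headings. For each, cast all 5 beams and compare to the given ranges.
  (4.5, 2.5, 210°): beam 1 = 1.7321 ≠ 4.0415 ✗
  (2.5, 3.5, 150°): beam 1 = 1.0000 ≠ 4.0415 ✗
  (1.5, 1.5, 330°): beam 1 = 0.5774 ≠ 4.0415 ✗
  (5.5, 4.5, 60°): beam 1 = 1.7321 ≠ 4.0415 ✗
  …
  (4.5, 3.5, 300°): r_1=4.0415, r_2=2.5882, r_3=1.0000, r_4=1.9319, r_5=2.8868 — all match ✓
No second candidate reproduces the full scan.

(x, y, θ) = (4.5, 3.5, 300°)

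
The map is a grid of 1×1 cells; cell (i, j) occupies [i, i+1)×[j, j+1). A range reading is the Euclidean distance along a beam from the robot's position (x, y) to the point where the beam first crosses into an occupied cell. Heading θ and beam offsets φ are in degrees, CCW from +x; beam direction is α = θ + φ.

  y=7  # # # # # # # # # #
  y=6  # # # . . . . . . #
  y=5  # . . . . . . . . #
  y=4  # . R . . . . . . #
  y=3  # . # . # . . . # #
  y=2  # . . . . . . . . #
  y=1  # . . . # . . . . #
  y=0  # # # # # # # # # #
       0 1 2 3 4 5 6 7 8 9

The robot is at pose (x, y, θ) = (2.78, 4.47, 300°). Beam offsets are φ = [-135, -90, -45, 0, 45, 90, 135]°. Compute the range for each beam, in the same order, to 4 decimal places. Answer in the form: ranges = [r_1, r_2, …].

ranges = [1.8428, 2.0554, 0.4866, 2.8521, 1.8159, 5.0600, 2.6192]

beam 1: φ=-135°, α=165°
  d=(-0.9659,0.2588)  start (2,4)  tX=0.8075 tY=2.0478  stride 1/|dx|=1.0353 1/|dy|=3.8637
    cross x-line → (1,4), t=0.8075
    cross x-line → (0,4), t=1.8428 (wall)
  → r_1 = 1.8428
beam 2: φ=-90°, α=210°
  d=(-0.8660,-0.5000)  start (2,4)  tX=0.9007 tY=0.9400  stride 1/|dx|=1.1547 1/|dy|=2.0000
    cross x-line → (1,4), t=0.9007
    cross y-line → (1,3), t=0.9400
    cross x-line → (0,3), t=2.0554 (wall)
  → r_2 = 2.0554
beam 3: φ=-45°, α=255°
  d=(-0.2588,-0.9659)  start (2,4)  tX=3.0137 tY=0.4866  stride 1/|dx|=3.8637 1/|dy|=1.0353
    cross y-line → (2,3), t=0.4866 (wall)
  → r_3 = 0.4866
beam 4: φ=0°, α=300°
  d=(0.5000,-0.8660)  start (2,4)  tX=0.4400 tY=0.5427  stride 1/|dx|=2.0000 1/|dy|=1.1547
    cross x-line → (3,4), t=0.4400
    cross y-line → (3,3), t=0.5427
    cross y-line → (3,2), t=1.6974
    cross x-line → (4,2), t=2.4400
    cross y-line → (4,1), t=2.8521 (wall)
  → r_4 = 2.8521
beam 5: φ=45°, α=345°
  d=(0.9659,-0.2588)  start (2,4)  tX=0.2278 tY=1.8159  stride 1/|dx|=1.0353 1/|dy|=3.8637
    cross x-line → (3,4), t=0.2278
    cross x-line → (4,4), t=1.2630
    cross y-line → (4,3), t=1.8159 (wall)
  → r_5 = 1.8159
beam 6: φ=90°, α=30°
  d=(0.8660,0.5000)  start (2,4)  tX=0.2540 tY=1.0600  stride 1/|dx|=1.1547 1/|dy|=2.0000
    cross x-line → (3,4), t=0.2540
    cross y-line → (3,5), t=1.0600
    cross x-line → (4,5), t=1.4087
    cross x-line → (5,5), t=2.5634
    cross y-line → (5,6), t=3.0600
    cross x-line → (6,6), t=3.7181
    cross x-line → (7,6), t=4.8728
    cross y-line → (7,7), t=5.0600 (wall)
  → r_6 = 5.0600
beam 7: φ=135°, α=75°
  d=(0.2588,0.9659)  start (2,4)  tX=0.8500 tY=0.5487  stride 1/|dx|=3.8637 1/|dy|=1.0353
    cross y-line → (2,5), t=0.5487
    cross x-line → (3,5), t=0.8500
    cross y-line → (3,6), t=1.5840
    cross y-line → (3,7), t=2.6192 (wall)
  → r_7 = 2.6192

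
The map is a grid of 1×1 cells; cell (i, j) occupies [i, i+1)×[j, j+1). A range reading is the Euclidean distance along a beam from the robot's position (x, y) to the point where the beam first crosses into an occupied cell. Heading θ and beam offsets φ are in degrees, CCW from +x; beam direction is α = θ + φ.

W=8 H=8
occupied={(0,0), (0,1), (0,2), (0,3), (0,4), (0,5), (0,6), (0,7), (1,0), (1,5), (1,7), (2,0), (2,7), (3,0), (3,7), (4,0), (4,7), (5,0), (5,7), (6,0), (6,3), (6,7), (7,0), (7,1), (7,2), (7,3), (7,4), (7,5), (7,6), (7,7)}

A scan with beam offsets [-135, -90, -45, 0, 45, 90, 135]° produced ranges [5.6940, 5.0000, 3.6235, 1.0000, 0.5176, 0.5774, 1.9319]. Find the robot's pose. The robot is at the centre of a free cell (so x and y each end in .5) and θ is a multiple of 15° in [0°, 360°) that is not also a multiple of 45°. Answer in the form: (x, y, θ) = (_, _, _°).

(x, y, θ) = (4.5, 1.5, 210°)

Enumerate (i+0.5, j+0.5, θ) over the 34 free cells and 16 admissible headings. For each, cast all 7 beams and compare to the given ranges.
  (1.5, 4.5, 60°): beam 1 = 3.6235 ≠ 5.6940 ✗
  (5.5, 2.5, 255°): beam 1 = 5.1962 ≠ 5.6940 ✗
  (2.5, 3.5, 15°): beam 1 = 2.8868 ≠ 5.6940 ✗
  …
  (4.5, 1.5, 210°): r_1=5.6940, r_2=5.0000, r_3=3.6235, r_4=1.0000, r_5=0.5176, r_6=0.5774, r_7=1.9319 — all match ✓
Only this pose fits every beam.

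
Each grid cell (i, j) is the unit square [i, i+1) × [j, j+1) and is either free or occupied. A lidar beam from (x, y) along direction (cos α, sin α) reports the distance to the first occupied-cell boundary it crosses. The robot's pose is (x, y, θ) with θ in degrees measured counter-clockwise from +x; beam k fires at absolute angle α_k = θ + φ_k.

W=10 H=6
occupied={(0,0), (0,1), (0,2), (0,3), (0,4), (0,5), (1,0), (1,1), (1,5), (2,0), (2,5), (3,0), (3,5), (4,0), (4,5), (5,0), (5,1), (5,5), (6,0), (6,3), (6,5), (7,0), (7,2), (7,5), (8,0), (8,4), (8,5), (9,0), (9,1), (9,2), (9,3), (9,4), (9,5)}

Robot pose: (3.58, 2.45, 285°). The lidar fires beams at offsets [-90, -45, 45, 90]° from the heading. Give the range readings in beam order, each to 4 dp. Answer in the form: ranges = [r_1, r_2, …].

beam 1: φ=-90°, α=195°
  cosα=-0.9659 sinα=-0.2588 | (3,2) | tMaxX 0.6005 tMaxY 1.7387 | tΔX 1.0353 tΔY 3.8637
    t=0.6005 [x] (2,2)
    t=1.6357 [x] (1,2)
    t=1.7387 [y] (1,1) — stop
  → r_1 = 1.7387
beam 2: φ=-45°, α=240°
  cosα=-0.5000 sinα=-0.8660 | (3,2) | tMaxX 1.1600 tMaxY 0.5196 | tΔX 2.0000 tΔY 1.1547
    t=0.5196 [y] (3,1)
    t=1.1600 [x] (2,1)
    t=1.6743 [y] (2,0) — stop
  → r_2 = 1.6743
beam 3: φ=45°, α=330°
  cosα=0.8660 sinα=-0.5000 | (3,2) | tMaxX 0.4850 tMaxY 0.9000 | tΔX 1.1547 tΔY 2.0000
    t=0.4850 [x] (4,2)
    t=0.9000 [y] (4,1)
    t=1.6397 [x] (5,1) — stop
  → r_3 = 1.6397
beam 4: φ=90°, α=15°
  cosα=0.9659 sinα=0.2588 | (3,2) | tMaxX 0.4348 tMaxY 2.1250 | tΔX 1.0353 tΔY 3.8637
    t=0.4348 [x] (4,2)
    t=1.4701 [x] (5,2)
    t=2.1250 [y] (5,3)
    t=2.5054 [x] (6,3) — stop
  → r_4 = 2.5054

ranges = [1.7387, 1.6743, 1.6397, 2.5054]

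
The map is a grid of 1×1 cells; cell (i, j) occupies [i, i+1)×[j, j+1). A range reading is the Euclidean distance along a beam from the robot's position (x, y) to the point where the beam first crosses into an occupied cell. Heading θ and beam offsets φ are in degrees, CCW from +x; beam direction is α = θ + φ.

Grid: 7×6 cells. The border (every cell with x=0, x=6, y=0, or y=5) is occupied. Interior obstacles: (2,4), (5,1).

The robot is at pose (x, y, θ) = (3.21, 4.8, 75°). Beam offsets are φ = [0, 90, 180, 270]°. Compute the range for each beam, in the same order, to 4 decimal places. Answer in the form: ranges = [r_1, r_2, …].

beam 1: φ=0°, α=75°
  d=(0.2588,0.9659)  start (3,4)  tX=3.0523 tY=0.2071  stride 1/|dx|=3.8637 1/|dy|=1.0353
    cross y-line → (3,5), t=0.2071 (wall)
  → r_1 = 0.2071
beam 2: φ=90°, α=165°
  d=(-0.9659,0.2588)  start (3,4)  tX=0.2174 tY=0.7727  stride 1/|dx|=1.0353 1/|dy|=3.8637
    cross x-line → (2,4), t=0.2174 (wall)
  → r_2 = 0.2174
beam 3: φ=180°, α=255°
  d=(-0.2588,-0.9659)  start (3,4)  tX=0.8114 tY=0.8282  stride 1/|dx|=3.8637 1/|dy|=1.0353
    cross x-line → (2,4), t=0.8114 (wall)
  → r_3 = 0.8114
beam 4: φ=270°, α=345°
  d=(0.9659,-0.2588)  start (3,4)  tX=0.8179 tY=3.0910  stride 1/|dx|=1.0353 1/|dy|=3.8637
    cross x-line → (4,4), t=0.8179
    cross x-line → (5,4), t=1.8531
    cross x-line → (6,4), t=2.8884 (wall)
  → r_4 = 2.8884

ranges = [0.2071, 0.2174, 0.8114, 2.8884]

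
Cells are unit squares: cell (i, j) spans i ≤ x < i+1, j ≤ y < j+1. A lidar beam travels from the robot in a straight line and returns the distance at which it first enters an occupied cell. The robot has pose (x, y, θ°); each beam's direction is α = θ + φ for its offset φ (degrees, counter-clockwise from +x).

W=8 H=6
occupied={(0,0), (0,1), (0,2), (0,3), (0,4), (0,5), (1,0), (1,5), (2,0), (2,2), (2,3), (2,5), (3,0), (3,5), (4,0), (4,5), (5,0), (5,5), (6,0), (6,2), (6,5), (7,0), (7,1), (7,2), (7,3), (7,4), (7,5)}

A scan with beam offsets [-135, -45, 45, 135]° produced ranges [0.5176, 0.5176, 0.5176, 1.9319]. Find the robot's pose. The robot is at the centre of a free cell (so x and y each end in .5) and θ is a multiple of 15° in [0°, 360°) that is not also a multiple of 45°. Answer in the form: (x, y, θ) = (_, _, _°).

(x, y, θ) = (6.5, 1.5, 60°)

The pose lattice has 21·16 = 336 candidates. Test each by forward raycasting.
  (3.5, 1.5, 75°): beam 1 = 0.5774 ≠ 0.5176 ✗
  (5.5, 1.5, 120°): beam 1 = 1.5529 ≠ 0.5176 ✗
  (4.5, 4.5, 345°): beam 1 = 1.7321 ≠ 0.5176 ✗
  (1.5, 1.5, 255°): beam 1 = 1.0000 ≠ 0.5176 ✗
  …
  (6.5, 1.5, 60°): r_1=0.5176, r_2=0.5176, r_3=0.5176, r_4=1.9319 — all match ✓
Unique over the lattice → pose = (6.5, 1.5, 60°).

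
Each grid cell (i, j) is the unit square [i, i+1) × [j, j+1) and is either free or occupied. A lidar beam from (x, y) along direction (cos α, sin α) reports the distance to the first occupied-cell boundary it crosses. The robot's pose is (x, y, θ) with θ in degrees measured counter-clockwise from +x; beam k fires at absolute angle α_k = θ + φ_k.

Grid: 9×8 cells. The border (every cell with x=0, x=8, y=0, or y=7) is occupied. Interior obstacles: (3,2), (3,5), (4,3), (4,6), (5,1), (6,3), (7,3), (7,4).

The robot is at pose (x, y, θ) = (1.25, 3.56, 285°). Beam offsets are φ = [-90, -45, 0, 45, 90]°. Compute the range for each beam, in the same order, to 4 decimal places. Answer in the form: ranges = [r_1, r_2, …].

ranges = [0.2588, 0.5000, 2.6503, 2.0207, 6.9881]

beam 1: φ=-90°, α=195°
  direction (-0.9659, -0.2588); cell (1,3); t to first gridline: x 0.2588, y 2.1637 (then +1.0353 / +3.8637)
    (0,3) via x @ 0.2588  # hit
  → r_1 = 0.2588
beam 2: φ=-45°, α=240°
  direction (-0.5000, -0.8660); cell (1,3); t to first gridline: x 0.5000, y 0.6466 (then +2.0000 / +1.1547)
    (0,3) via x @ 0.5000  # hit
  → r_2 = 0.5000
beam 3: φ=0°, α=285°
  direction (0.2588, -0.9659); cell (1,3); t to first gridline: x 2.8978, y 0.5798 (then +3.8637 / +1.0353)
    (1,2) via y @ 0.5798
    (1,1) via y @ 1.6150
    (1,0) via y @ 2.6503  # hit
  → r_3 = 2.6503
beam 4: φ=45°, α=330°
  direction (0.8660, -0.5000); cell (1,3); t to first gridline: x 0.8660, y 1.1200 (then +1.1547 / +2.0000)
    (2,3) via x @ 0.8660
    (2,2) via y @ 1.1200
    (3,2) via x @ 2.0207  # hit
  → r_4 = 2.0207
beam 5: φ=90°, α=15°
  direction (0.9659, 0.2588); cell (1,3); t to first gridline: x 0.7765, y 1.7000 (then +1.0353 / +3.8637)
    (2,3) via x @ 0.7765
    (2,4) via y @ 1.7000
    (3,4) via x @ 1.8117
    (4,4) via x @ 2.8470
    (5,4) via x @ 3.8823
    (6,4) via x @ 4.9176
    (6,5) via y @ 5.5637
    (7,5) via x @ 5.9528
    (8,5) via x @ 6.9881  # hit
  → r_5 = 6.9881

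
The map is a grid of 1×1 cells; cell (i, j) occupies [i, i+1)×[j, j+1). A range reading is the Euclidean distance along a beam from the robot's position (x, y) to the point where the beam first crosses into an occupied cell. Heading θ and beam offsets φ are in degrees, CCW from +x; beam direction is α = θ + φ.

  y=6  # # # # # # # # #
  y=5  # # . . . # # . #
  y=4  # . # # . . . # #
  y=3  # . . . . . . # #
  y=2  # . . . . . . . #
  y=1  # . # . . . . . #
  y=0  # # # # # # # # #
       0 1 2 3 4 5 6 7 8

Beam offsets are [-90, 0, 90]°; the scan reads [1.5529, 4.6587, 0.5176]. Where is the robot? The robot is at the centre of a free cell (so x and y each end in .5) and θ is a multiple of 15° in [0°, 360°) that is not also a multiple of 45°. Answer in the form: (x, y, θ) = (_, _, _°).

(x, y, θ) = (2.5, 3.5, 15°)

Enumerate (i+0.5, j+0.5, θ) over the 27 free cells and 16 admissible headings. For each, cast all 3 beams and compare to the given ranges.
  (6.5, 3.5, 195°): beam 2 = 5.6940 ≠ 4.6587 ✗
  (6.5, 3.5, 255°): beam 1 = 2.5882 ≠ 1.5529 ✗
  (1.5, 2.5, 60°): beam 1 = 1.0000 ≠ 1.5529 ✗
  …
  (2.5, 3.5, 15°): r_1=1.5529, r_2=4.6587, r_3=0.5176 — all match ✓
No second candidate reproduces the full scan.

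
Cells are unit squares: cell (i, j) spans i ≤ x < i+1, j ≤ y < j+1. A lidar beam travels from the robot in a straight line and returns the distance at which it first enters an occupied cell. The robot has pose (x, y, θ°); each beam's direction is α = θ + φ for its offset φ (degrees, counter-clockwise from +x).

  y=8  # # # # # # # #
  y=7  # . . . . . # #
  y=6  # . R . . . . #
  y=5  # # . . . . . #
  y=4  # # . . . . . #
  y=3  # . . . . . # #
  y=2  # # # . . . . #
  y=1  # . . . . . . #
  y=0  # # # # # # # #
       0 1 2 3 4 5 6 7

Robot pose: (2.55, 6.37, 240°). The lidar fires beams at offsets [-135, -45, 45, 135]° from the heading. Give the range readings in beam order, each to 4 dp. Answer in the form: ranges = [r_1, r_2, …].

ranges = [1.6875, 1.4296, 5.5594, 3.5717]

beam 1: φ=-135°, α=105°
  cosα=-0.2588 sinα=0.9659 | (2,6) | tMaxX 2.1250 tMaxY 0.6522 | tΔX 3.8637 tΔY 1.0353
    t=0.6522 [y] (2,7)
    t=1.6875 [y] (2,8) — stop
  → r_1 = 1.6875
beam 2: φ=-45°, α=195°
  cosα=-0.9659 sinα=-0.2588 | (2,6) | tMaxX 0.5694 tMaxY 1.4296 | tΔX 1.0353 tΔY 3.8637
    t=0.5694 [x] (1,6)
    t=1.4296 [y] (1,5) — stop
  → r_2 = 1.4296
beam 3: φ=45°, α=285°
  cosα=0.2588 sinα=-0.9659 | (2,6) | tMaxX 1.7387 tMaxY 0.3831 | tΔX 3.8637 tΔY 1.0353
    t=0.3831 [y] (2,5)
    t=1.4183 [y] (2,4)
    t=1.7387 [x] (3,4)
    t=2.4536 [y] (3,3)
    t=3.4889 [y] (3,2)
    t=4.5242 [y] (3,1)
    t=5.5594 [y] (3,0) — stop
  → r_3 = 5.5594
beam 4: φ=135°, α=15°
  cosα=0.9659 sinα=0.2588 | (2,6) | tMaxX 0.4659 tMaxY 2.4341 | tΔX 1.0353 tΔY 3.8637
    t=0.4659 [x] (3,6)
    t=1.5012 [x] (4,6)
    t=2.4341 [y] (4,7)
    t=2.5364 [x] (5,7)
    t=3.5717 [x] (6,7) — stop
  → r_4 = 3.5717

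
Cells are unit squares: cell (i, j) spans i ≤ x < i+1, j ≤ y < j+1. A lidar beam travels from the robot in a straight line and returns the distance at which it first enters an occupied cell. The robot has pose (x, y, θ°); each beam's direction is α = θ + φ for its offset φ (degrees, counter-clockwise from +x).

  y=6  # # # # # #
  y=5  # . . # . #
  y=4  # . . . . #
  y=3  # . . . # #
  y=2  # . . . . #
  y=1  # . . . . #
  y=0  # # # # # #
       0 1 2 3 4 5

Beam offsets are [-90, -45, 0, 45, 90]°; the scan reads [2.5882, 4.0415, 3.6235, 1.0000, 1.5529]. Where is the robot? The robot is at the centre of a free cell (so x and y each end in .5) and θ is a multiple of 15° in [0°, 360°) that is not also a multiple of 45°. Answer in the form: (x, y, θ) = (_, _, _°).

Candidates: 18 free-cell centres × 16 headings = 288 poses. Raycast each; keep the one whose scan matches to 4 dp.
  (1.5, 4.5, 195°): beam 1 = 1.5529 ≠ 2.5882 ✗
  (2.5, 4.5, 330°): beam 1 = 3.0000 ≠ 2.5882 ✗
  (1.5, 4.5, 60°): beam 1 = 2.8868 ≠ 2.5882 ✗
  …
  (3.5, 4.5, 285°): r_1=2.5882, r_2=4.0415, r_3=3.6235, r_4=1.0000, r_5=1.5529 — all match ✓
Only this pose fits every beam.

(x, y, θ) = (3.5, 4.5, 285°)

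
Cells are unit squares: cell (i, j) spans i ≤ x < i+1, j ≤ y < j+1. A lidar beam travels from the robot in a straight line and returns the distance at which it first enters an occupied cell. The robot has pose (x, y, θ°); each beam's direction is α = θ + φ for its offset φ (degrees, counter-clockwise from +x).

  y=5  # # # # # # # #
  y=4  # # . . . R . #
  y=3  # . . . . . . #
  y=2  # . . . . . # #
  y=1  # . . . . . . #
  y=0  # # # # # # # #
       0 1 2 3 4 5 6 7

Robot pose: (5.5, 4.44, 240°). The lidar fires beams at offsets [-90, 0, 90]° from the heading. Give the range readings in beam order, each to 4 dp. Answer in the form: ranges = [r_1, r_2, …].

beam 1: φ=-90°, α=150°
  cosα=-0.8660 sinα=0.5000 | (5,4) | tMaxX 0.5774 tMaxY 1.1200 | tΔX 1.1547 tΔY 2.0000
    t=0.5774 [x] (4,4)
    t=1.1200 [y] (4,5) — stop
  → r_1 = 1.1200
beam 2: φ=0°, α=240°
  cosα=-0.5000 sinα=-0.8660 | (5,4) | tMaxX 1.0000 tMaxY 0.5081 | tΔX 2.0000 tΔY 1.1547
    t=0.5081 [y] (5,3)
    t=1.0000 [x] (4,3)
    t=1.6628 [y] (4,2)
    t=2.8175 [y] (4,1)
    t=3.0000 [x] (3,1)
    t=3.9722 [y] (3,0) — stop
  → r_2 = 3.9722
beam 3: φ=90°, α=330°
  cosα=0.8660 sinα=-0.5000 | (5,4) | tMaxX 0.5774 tMaxY 0.8800 | tΔX 1.1547 tΔY 2.0000
    t=0.5774 [x] (6,4)
    t=0.8800 [y] (6,3)
    t=1.7321 [x] (7,3) — stop
  → r_3 = 1.7321

ranges = [1.1200, 3.9722, 1.7321]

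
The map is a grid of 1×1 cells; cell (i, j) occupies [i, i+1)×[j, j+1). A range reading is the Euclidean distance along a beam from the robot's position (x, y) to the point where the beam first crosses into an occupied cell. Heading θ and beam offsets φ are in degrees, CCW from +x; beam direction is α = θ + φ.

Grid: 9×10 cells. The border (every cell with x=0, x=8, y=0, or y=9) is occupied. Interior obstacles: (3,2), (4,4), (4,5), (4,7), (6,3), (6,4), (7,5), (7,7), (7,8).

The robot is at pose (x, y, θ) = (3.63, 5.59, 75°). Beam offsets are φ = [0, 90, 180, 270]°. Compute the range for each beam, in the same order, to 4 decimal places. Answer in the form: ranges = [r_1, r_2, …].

ranges = [1.4597, 2.7228, 4.7519, 0.3831]

beam 1: φ=0°, α=75°
  d=(0.2588,0.9659)  start (3,5)  tX=1.4296 tY=0.4245  stride 1/|dx|=3.8637 1/|dy|=1.0353
    cross y-line → (3,6), t=0.4245
    cross x-line → (4,6), t=1.4296
    cross y-line → (4,7), t=1.4597 (wall)
  → r_1 = 1.4597
beam 2: φ=90°, α=165°
  d=(-0.9659,0.2588)  start (3,5)  tX=0.6522 tY=1.5841  stride 1/|dx|=1.0353 1/|dy|=3.8637
    cross x-line → (2,5), t=0.6522
    cross y-line → (2,6), t=1.5841
    cross x-line → (1,6), t=1.6875
    cross x-line → (0,6), t=2.7228 (wall)
  → r_2 = 2.7228
beam 3: φ=180°, α=255°
  d=(-0.2588,-0.9659)  start (3,5)  tX=2.4341 tY=0.6108  stride 1/|dx|=3.8637 1/|dy|=1.0353
    cross y-line → (3,4), t=0.6108
    cross y-line → (3,3), t=1.6461
    cross x-line → (2,3), t=2.4341
    cross y-line → (2,2), t=2.6814
    cross y-line → (2,1), t=3.7166
    cross y-line → (2,0), t=4.7519 (wall)
  → r_3 = 4.7519
beam 4: φ=270°, α=345°
  d=(0.9659,-0.2588)  start (3,5)  tX=0.3831 tY=2.2796  stride 1/|dx|=1.0353 1/|dy|=3.8637
    cross x-line → (4,5), t=0.3831 (wall)
  → r_4 = 0.3831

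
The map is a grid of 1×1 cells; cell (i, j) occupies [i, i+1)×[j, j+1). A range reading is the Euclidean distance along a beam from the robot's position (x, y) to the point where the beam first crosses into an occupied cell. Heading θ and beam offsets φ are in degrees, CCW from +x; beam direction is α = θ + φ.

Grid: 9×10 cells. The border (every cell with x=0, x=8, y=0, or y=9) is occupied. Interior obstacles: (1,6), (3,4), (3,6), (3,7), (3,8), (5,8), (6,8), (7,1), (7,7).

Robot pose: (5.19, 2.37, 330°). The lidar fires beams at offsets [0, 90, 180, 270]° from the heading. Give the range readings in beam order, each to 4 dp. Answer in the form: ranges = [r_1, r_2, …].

ranges = [2.0900, 5.3463, 4.8382, 1.5819]

beam 1: φ=0°, α=330°
  direction (0.8660, -0.5000); cell (5,2); t to first gridline: x 0.9353, y 0.7400 (then +1.1547 / +2.0000)
    (5,1) via y @ 0.7400
    (6,1) via x @ 0.9353
    (7,1) via x @ 2.0900  # hit
  → r_1 = 2.0900
beam 2: φ=90°, α=60°
  direction (0.5000, 0.8660); cell (5,2); t to first gridline: x 1.6200, y 0.7275 (then +2.0000 / +1.1547)
    (5,3) via y @ 0.7275
    (6,3) via x @ 1.6200
    (6,4) via y @ 1.8822
    (6,5) via y @ 3.0369
    (7,5) via x @ 3.6200
    (7,6) via y @ 4.1916
    (7,7) via y @ 5.3463  # hit
  → r_2 = 5.3463
beam 3: φ=180°, α=150°
  direction (-0.8660, 0.5000); cell (5,2); t to first gridline: x 0.2194, y 1.2600 (then +1.1547 / +2.0000)
    (4,2) via x @ 0.2194
    (4,3) via y @ 1.2600
    (3,3) via x @ 1.3741
    (2,3) via x @ 2.5288
    (2,4) via y @ 3.2600
    (1,4) via x @ 3.6835
    (0,4) via x @ 4.8382  # hit
  → r_3 = 4.8382
beam 4: φ=270°, α=240°
  direction (-0.5000, -0.8660); cell (5,2); t to first gridline: x 0.3800, y 0.4272 (then +2.0000 / +1.1547)
    (4,2) via x @ 0.3800
    (4,1) via y @ 0.4272
    (4,0) via y @ 1.5819  # hit
  → r_4 = 1.5819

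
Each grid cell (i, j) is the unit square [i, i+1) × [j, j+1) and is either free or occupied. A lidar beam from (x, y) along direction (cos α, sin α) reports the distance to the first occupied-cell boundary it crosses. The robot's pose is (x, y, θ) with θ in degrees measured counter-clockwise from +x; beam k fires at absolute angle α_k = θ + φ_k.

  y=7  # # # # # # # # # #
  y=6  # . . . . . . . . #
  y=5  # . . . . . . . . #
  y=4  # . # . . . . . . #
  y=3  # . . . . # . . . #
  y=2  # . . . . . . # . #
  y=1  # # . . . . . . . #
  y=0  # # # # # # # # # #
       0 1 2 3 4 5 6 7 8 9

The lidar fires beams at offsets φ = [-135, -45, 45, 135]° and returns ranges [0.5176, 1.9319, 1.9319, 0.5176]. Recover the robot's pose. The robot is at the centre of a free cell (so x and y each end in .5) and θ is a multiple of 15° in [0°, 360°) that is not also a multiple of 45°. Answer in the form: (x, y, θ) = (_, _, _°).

(x, y, θ) = (1.5, 6.5, 330°)

Candidates: 44 free-cell centres × 16 headings = 704 poses. Raycast each; keep the one whose scan matches to 4 dp.
  (5.5, 6.5, 330°): beam 1 = 4.6587 ≠ 0.5176 ✗
  (8.5, 3.5, 165°): beam 1 = 0.5774 ≠ 0.5176 ✗
  (6.5, 4.5, 120°): beam 1 = 2.5882 ≠ 0.5176 ✗
  …
  (1.5, 6.5, 330°): r_1=0.5176, r_2=1.9319, r_3=1.9319, r_4=0.5176 — all match ✓
Unique over the lattice → pose = (1.5, 6.5, 330°).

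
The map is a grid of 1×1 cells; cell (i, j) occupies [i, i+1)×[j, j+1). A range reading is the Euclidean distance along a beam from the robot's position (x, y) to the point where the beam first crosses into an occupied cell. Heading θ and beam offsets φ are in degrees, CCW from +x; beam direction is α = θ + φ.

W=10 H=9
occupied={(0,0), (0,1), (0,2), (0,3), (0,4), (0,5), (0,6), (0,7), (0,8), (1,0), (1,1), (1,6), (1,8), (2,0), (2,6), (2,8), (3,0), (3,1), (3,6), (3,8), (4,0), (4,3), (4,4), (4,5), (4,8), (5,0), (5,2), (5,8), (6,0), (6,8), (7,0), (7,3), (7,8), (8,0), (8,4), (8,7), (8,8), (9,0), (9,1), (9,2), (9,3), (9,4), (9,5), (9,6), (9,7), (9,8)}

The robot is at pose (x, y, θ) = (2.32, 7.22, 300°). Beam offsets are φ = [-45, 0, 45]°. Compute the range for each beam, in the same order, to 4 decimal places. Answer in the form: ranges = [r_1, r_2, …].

beam 1: φ=-45°, α=255°
  cosα=-0.2588 sinα=-0.9659 | (2,7) | tMaxX 1.2364 tMaxY 0.2278 | tΔX 3.8637 tΔY 1.0353
    t=0.2278 [y] (2,6) — stop
  → r_1 = 0.2278
beam 2: φ=0°, α=300°
  cosα=0.5000 sinα=-0.8660 | (2,7) | tMaxX 1.3600 tMaxY 0.2540 | tΔX 2.0000 tΔY 1.1547
    t=0.2540 [y] (2,6) — stop
  → r_2 = 0.2540
beam 3: φ=45°, α=345°
  cosα=0.9659 sinα=-0.2588 | (2,7) | tMaxX 0.7040 tMaxY 0.8500 | tΔX 1.0353 tΔY 3.8637
    t=0.7040 [x] (3,7)
    t=0.8500 [y] (3,6) — stop
  → r_3 = 0.8500

ranges = [0.2278, 0.2540, 0.8500]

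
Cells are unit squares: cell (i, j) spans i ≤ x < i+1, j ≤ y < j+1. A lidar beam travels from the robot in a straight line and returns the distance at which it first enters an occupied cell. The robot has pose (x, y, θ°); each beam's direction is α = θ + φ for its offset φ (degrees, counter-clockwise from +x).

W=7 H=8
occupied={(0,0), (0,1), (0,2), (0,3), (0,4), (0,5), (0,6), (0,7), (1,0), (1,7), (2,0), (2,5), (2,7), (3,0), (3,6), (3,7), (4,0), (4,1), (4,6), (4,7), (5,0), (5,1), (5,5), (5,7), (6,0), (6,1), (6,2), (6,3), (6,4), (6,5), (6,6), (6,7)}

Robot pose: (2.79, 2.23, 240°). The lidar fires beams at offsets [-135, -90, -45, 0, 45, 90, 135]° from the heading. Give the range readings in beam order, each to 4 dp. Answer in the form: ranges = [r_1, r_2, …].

ranges = [2.8677, 2.0669, 1.8531, 1.4203, 1.2734, 1.3972, 3.3232]

beam 1: φ=-135°, α=105°
  d=(-0.2588,0.9659)  start (2,2)  tX=3.0523 tY=0.7972  stride 1/|dx|=3.8637 1/|dy|=1.0353
    cross y-line → (2,3), t=0.7972
    cross y-line → (2,4), t=1.8324
    cross y-line → (2,5), t=2.8677 (wall)
  → r_1 = 2.8677
beam 2: φ=-90°, α=150°
  d=(-0.8660,0.5000)  start (2,2)  tX=0.9122 tY=1.5400  stride 1/|dx|=1.1547 1/|dy|=2.0000
    cross x-line → (1,2), t=0.9122
    cross y-line → (1,3), t=1.5400
    cross x-line → (0,3), t=2.0669 (wall)
  → r_2 = 2.0669
beam 3: φ=-45°, α=195°
  d=(-0.9659,-0.2588)  start (2,2)  tX=0.8179 tY=0.8887  stride 1/|dx|=1.0353 1/|dy|=3.8637
    cross x-line → (1,2), t=0.8179
    cross y-line → (1,1), t=0.8887
    cross x-line → (0,1), t=1.8531 (wall)
  → r_3 = 1.8531
beam 4: φ=0°, α=240°
  d=(-0.5000,-0.8660)  start (2,2)  tX=1.5800 tY=0.2656  stride 1/|dx|=2.0000 1/|dy|=1.1547
    cross y-line → (2,1), t=0.2656
    cross y-line → (2,0), t=1.4203 (wall)
  → r_4 = 1.4203
beam 5: φ=45°, α=285°
  d=(0.2588,-0.9659)  start (2,2)  tX=0.8114 tY=0.2381  stride 1/|dx|=3.8637 1/|dy|=1.0353
    cross y-line → (2,1), t=0.2381
    cross x-line → (3,1), t=0.8114
    cross y-line → (3,0), t=1.2734 (wall)
  → r_5 = 1.2734
beam 6: φ=90°, α=330°
  d=(0.8660,-0.5000)  start (2,2)  tX=0.2425 tY=0.4600  stride 1/|dx|=1.1547 1/|dy|=2.0000
    cross x-line → (3,2), t=0.2425
    cross y-line → (3,1), t=0.4600
    cross x-line → (4,1), t=1.3972 (wall)
  → r_6 = 1.3972
beam 7: φ=135°, α=15°
  d=(0.9659,0.2588)  start (2,2)  tX=0.2174 tY=2.9751  stride 1/|dx|=1.0353 1/|dy|=3.8637
    cross x-line → (3,2), t=0.2174
    cross x-line → (4,2), t=1.2527
    cross x-line → (5,2), t=2.2880
    cross y-line → (5,3), t=2.9751
    cross x-line → (6,3), t=3.3232 (wall)
  → r_7 = 3.3232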